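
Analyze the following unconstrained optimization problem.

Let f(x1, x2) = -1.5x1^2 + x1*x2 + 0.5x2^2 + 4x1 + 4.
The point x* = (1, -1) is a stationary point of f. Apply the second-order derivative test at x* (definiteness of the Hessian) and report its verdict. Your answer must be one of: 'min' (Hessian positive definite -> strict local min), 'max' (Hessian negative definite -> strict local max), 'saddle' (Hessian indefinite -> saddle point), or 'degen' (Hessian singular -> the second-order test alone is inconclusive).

Compute the Hessian H = grad^2 f:
  H = [[-3, 1], [1, 1]]
Verify stationarity: grad f(x*) = H x* + g = (0, 0).
Eigenvalues of H: -3.2361, 1.2361.
Eigenvalues have mixed signs, so H is indefinite -> x* is a saddle point.

saddle


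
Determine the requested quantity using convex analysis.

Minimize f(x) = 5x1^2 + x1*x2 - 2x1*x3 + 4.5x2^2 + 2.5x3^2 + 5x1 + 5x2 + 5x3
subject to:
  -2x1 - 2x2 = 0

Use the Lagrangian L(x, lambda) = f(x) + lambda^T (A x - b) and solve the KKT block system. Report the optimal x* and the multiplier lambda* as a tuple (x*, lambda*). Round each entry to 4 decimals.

Form the Lagrangian:
  L(x, lambda) = (1/2) x^T Q x + c^T x + lambda^T (A x - b)
Stationarity (grad_x L = 0): Q x + c + A^T lambda = 0.
Primal feasibility: A x = b.

This gives the KKT block system:
  [ Q   A^T ] [ x     ]   [-c ]
  [ A    0  ] [ lambda ] = [ b ]

Solving the linear system:
  x*      = (-0.1235, 0.1235, -1.0494)
  lambda* = (2.9938)
  f(x*)   = -2.6235

x* = (-0.1235, 0.1235, -1.0494), lambda* = (2.9938)


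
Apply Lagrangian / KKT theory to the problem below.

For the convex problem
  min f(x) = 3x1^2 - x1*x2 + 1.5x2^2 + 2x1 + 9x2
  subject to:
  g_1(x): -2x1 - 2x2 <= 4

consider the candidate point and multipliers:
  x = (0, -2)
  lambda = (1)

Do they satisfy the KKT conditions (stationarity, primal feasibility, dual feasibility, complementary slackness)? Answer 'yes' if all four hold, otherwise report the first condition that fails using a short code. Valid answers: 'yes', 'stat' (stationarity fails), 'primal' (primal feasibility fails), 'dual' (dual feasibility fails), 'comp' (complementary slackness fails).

Gradient of f: grad f(x) = Q x + c = (4, 3)
Constraint values g_i(x) = a_i^T x - b_i:
  g_1((0, -2)) = 0
Stationarity residual: grad f(x) + sum_i lambda_i a_i = (2, 1)
  -> stationarity FAILS
Primal feasibility (all g_i <= 0): OK
Dual feasibility (all lambda_i >= 0): OK
Complementary slackness (lambda_i * g_i(x) = 0 for all i): OK

Verdict: the first failing condition is stationarity -> stat.

stat


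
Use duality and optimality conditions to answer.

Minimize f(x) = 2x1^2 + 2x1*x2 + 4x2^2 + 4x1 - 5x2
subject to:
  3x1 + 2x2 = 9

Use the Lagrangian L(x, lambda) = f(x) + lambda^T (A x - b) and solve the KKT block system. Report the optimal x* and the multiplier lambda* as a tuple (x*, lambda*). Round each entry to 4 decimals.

Form the Lagrangian:
  L(x, lambda) = (1/2) x^T Q x + c^T x + lambda^T (A x - b)
Stationarity (grad_x L = 0): Q x + c + A^T lambda = 0.
Primal feasibility: A x = b.

This gives the KKT block system:
  [ Q   A^T ] [ x     ]   [-c ]
  [ A    0  ] [ lambda ] = [ b ]

Solving the linear system:
  x*      = (2.0938, 1.3594)
  lambda* = (-5.0312)
  f(x*)   = 23.4297

x* = (2.0938, 1.3594), lambda* = (-5.0312)


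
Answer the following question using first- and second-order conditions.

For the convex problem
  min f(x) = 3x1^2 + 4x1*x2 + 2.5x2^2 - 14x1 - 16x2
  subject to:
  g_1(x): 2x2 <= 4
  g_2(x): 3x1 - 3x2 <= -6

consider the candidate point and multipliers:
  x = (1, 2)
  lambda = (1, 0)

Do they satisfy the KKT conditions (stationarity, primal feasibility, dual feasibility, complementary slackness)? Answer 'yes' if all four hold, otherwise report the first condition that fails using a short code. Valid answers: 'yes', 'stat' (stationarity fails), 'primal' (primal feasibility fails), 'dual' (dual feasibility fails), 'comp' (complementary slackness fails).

Gradient of f: grad f(x) = Q x + c = (0, -2)
Constraint values g_i(x) = a_i^T x - b_i:
  g_1((1, 2)) = 0
  g_2((1, 2)) = 3
Stationarity residual: grad f(x) + sum_i lambda_i a_i = (0, 0)
  -> stationarity OK
Primal feasibility (all g_i <= 0): FAILS
Dual feasibility (all lambda_i >= 0): OK
Complementary slackness (lambda_i * g_i(x) = 0 for all i): OK

Verdict: the first failing condition is primal_feasibility -> primal.

primal


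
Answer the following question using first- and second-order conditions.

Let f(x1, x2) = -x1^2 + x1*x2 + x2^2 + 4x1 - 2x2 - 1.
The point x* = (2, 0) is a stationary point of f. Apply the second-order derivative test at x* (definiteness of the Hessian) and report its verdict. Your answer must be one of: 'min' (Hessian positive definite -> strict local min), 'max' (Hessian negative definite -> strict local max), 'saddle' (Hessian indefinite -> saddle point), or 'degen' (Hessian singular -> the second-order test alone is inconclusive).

Compute the Hessian H = grad^2 f:
  H = [[-2, 1], [1, 2]]
Verify stationarity: grad f(x*) = H x* + g = (0, 0).
Eigenvalues of H: -2.2361, 2.2361.
Eigenvalues have mixed signs, so H is indefinite -> x* is a saddle point.

saddle


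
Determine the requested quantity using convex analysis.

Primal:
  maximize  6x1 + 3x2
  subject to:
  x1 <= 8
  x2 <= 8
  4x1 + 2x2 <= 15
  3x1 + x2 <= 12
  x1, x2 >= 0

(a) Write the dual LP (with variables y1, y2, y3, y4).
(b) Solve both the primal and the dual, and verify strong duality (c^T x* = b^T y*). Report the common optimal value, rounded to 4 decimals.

The standard primal-dual pair for 'max c^T x s.t. A x <= b, x >= 0' is:
  Dual:  min b^T y  s.t.  A^T y >= c,  y >= 0.

So the dual LP is:
  minimize  8y1 + 8y2 + 15y3 + 12y4
  subject to:
    y1 + 4y3 + 3y4 >= 6
    y2 + 2y3 + y4 >= 3
    y1, y2, y3, y4 >= 0

Solving the primal: x* = (3.75, 0).
  primal value c^T x* = 22.5.
Solving the dual: y* = (0, 0, 1.5, 0).
  dual value b^T y* = 22.5.
Strong duality: c^T x* = b^T y*. Confirmed.

22.5


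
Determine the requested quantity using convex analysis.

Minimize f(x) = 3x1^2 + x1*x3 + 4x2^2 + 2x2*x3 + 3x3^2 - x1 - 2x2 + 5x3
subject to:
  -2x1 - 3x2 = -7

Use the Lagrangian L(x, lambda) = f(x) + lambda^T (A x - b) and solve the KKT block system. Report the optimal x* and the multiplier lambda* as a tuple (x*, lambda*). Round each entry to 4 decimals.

Form the Lagrangian:
  L(x, lambda) = (1/2) x^T Q x + c^T x + lambda^T (A x - b)
Stationarity (grad_x L = 0): Q x + c + A^T lambda = 0.
Primal feasibility: A x = b.

This gives the KKT block system:
  [ Q   A^T ] [ x     ]   [-c ]
  [ A    0  ] [ lambda ] = [ b ]

Solving the linear system:
  x*      = (1.2136, 1.5243, -1.5437)
  lambda* = (2.3689)
  f(x*)   = 2.301

x* = (1.2136, 1.5243, -1.5437), lambda* = (2.3689)


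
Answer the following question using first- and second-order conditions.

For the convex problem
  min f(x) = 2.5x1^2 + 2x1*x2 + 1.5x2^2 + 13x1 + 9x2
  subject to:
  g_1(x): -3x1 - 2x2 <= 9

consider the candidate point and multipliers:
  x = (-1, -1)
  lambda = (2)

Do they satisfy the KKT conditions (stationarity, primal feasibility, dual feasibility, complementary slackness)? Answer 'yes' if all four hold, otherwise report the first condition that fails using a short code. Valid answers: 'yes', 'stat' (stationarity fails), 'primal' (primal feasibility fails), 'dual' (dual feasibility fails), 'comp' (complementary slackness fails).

Gradient of f: grad f(x) = Q x + c = (6, 4)
Constraint values g_i(x) = a_i^T x - b_i:
  g_1((-1, -1)) = -4
Stationarity residual: grad f(x) + sum_i lambda_i a_i = (0, 0)
  -> stationarity OK
Primal feasibility (all g_i <= 0): OK
Dual feasibility (all lambda_i >= 0): OK
Complementary slackness (lambda_i * g_i(x) = 0 for all i): FAILS

Verdict: the first failing condition is complementary_slackness -> comp.

comp


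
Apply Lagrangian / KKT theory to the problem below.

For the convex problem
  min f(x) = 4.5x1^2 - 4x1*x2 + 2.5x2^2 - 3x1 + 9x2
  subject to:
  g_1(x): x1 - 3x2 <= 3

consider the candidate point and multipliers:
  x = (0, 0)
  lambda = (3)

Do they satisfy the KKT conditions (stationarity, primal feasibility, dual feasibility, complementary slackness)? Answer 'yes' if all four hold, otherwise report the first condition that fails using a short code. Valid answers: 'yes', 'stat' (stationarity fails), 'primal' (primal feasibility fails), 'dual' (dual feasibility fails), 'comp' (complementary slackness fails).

Gradient of f: grad f(x) = Q x + c = (-3, 9)
Constraint values g_i(x) = a_i^T x - b_i:
  g_1((0, 0)) = -3
Stationarity residual: grad f(x) + sum_i lambda_i a_i = (0, 0)
  -> stationarity OK
Primal feasibility (all g_i <= 0): OK
Dual feasibility (all lambda_i >= 0): OK
Complementary slackness (lambda_i * g_i(x) = 0 for all i): FAILS

Verdict: the first failing condition is complementary_slackness -> comp.

comp


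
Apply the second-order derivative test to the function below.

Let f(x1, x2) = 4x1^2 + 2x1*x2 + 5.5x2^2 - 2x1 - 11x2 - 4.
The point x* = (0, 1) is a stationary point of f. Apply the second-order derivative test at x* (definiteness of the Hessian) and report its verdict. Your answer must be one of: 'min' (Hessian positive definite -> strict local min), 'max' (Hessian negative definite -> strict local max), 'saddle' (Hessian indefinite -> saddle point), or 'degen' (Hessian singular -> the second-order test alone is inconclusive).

Compute the Hessian H = grad^2 f:
  H = [[8, 2], [2, 11]]
Verify stationarity: grad f(x*) = H x* + g = (0, 0).
Eigenvalues of H: 7, 12.
Both eigenvalues > 0, so H is positive definite -> x* is a strict local min.

min


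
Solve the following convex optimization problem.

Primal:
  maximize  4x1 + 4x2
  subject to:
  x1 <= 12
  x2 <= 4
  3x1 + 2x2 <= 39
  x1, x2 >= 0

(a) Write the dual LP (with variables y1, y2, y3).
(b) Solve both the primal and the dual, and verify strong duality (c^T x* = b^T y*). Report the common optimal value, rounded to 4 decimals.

The standard primal-dual pair for 'max c^T x s.t. A x <= b, x >= 0' is:
  Dual:  min b^T y  s.t.  A^T y >= c,  y >= 0.

So the dual LP is:
  minimize  12y1 + 4y2 + 39y3
  subject to:
    y1 + 3y3 >= 4
    y2 + 2y3 >= 4
    y1, y2, y3 >= 0

Solving the primal: x* = (10.3333, 4).
  primal value c^T x* = 57.3333.
Solving the dual: y* = (0, 1.3333, 1.3333).
  dual value b^T y* = 57.3333.
Strong duality: c^T x* = b^T y*. Confirmed.

57.3333


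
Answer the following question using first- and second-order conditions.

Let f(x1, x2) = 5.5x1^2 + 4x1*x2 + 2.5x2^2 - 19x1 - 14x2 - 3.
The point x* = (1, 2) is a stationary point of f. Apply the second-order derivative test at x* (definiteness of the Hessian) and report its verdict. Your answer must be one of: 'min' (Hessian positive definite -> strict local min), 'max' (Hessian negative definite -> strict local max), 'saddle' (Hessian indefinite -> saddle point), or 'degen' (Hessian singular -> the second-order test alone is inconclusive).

Compute the Hessian H = grad^2 f:
  H = [[11, 4], [4, 5]]
Verify stationarity: grad f(x*) = H x* + g = (0, 0).
Eigenvalues of H: 3, 13.
Both eigenvalues > 0, so H is positive definite -> x* is a strict local min.

min


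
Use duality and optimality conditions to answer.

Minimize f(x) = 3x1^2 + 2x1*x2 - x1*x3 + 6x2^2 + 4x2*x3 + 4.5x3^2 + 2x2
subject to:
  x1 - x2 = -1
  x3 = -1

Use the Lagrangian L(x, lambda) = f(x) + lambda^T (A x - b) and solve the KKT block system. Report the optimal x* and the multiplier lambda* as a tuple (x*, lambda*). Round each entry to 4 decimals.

Form the Lagrangian:
  L(x, lambda) = (1/2) x^T Q x + c^T x + lambda^T (A x - b)
Stationarity (grad_x L = 0): Q x + c + A^T lambda = 0.
Primal feasibility: A x = b.

This gives the KKT block system:
  [ Q   A^T ] [ x     ]   [-c ]
  [ A    0  ] [ lambda ] = [ b ]

Solving the linear system:
  x*      = (-0.5909, 0.4091, -1)
  lambda* = (1.7273, 6.7727)
  f(x*)   = 4.6591

x* = (-0.5909, 0.4091, -1), lambda* = (1.7273, 6.7727)


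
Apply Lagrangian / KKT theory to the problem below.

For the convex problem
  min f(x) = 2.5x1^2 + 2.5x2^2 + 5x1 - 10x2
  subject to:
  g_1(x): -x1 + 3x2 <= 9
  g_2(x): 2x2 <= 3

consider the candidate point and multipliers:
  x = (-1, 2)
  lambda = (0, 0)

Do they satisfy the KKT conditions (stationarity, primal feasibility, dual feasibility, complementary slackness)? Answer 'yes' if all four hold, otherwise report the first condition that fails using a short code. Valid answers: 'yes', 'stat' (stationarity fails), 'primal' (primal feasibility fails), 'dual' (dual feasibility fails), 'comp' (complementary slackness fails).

Gradient of f: grad f(x) = Q x + c = (0, 0)
Constraint values g_i(x) = a_i^T x - b_i:
  g_1((-1, 2)) = -2
  g_2((-1, 2)) = 1
Stationarity residual: grad f(x) + sum_i lambda_i a_i = (0, 0)
  -> stationarity OK
Primal feasibility (all g_i <= 0): FAILS
Dual feasibility (all lambda_i >= 0): OK
Complementary slackness (lambda_i * g_i(x) = 0 for all i): OK

Verdict: the first failing condition is primal_feasibility -> primal.

primal


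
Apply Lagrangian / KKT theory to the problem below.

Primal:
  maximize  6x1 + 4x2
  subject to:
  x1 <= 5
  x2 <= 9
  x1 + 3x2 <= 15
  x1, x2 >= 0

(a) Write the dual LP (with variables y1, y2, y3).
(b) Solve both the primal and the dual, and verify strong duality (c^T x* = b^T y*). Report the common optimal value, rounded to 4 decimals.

The standard primal-dual pair for 'max c^T x s.t. A x <= b, x >= 0' is:
  Dual:  min b^T y  s.t.  A^T y >= c,  y >= 0.

So the dual LP is:
  minimize  5y1 + 9y2 + 15y3
  subject to:
    y1 + y3 >= 6
    y2 + 3y3 >= 4
    y1, y2, y3 >= 0

Solving the primal: x* = (5, 3.3333).
  primal value c^T x* = 43.3333.
Solving the dual: y* = (4.6667, 0, 1.3333).
  dual value b^T y* = 43.3333.
Strong duality: c^T x* = b^T y*. Confirmed.

43.3333


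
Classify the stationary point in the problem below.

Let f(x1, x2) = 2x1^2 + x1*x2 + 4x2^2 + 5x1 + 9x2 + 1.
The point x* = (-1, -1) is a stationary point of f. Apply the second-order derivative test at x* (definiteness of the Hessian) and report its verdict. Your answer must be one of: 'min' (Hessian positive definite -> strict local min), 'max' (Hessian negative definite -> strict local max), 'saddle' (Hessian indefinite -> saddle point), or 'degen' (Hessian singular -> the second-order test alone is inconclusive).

Compute the Hessian H = grad^2 f:
  H = [[4, 1], [1, 8]]
Verify stationarity: grad f(x*) = H x* + g = (0, 0).
Eigenvalues of H: 3.7639, 8.2361.
Both eigenvalues > 0, so H is positive definite -> x* is a strict local min.

min


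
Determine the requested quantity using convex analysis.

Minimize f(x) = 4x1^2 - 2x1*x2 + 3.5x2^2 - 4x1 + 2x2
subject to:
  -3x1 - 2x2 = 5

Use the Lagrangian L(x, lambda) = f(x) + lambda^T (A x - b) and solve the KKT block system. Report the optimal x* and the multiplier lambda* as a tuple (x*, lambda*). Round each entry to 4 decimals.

Form the Lagrangian:
  L(x, lambda) = (1/2) x^T Q x + c^T x + lambda^T (A x - b)
Stationarity (grad_x L = 0): Q x + c + A^T lambda = 0.
Primal feasibility: A x = b.

This gives the KKT block system:
  [ Q   A^T ] [ x     ]   [-c ]
  [ A    0  ] [ lambda ] = [ b ]

Solving the linear system:
  x*      = (-0.8151, -1.2773)
  lambda* = (-2.6555)
  f(x*)   = 6.9916

x* = (-0.8151, -1.2773), lambda* = (-2.6555)


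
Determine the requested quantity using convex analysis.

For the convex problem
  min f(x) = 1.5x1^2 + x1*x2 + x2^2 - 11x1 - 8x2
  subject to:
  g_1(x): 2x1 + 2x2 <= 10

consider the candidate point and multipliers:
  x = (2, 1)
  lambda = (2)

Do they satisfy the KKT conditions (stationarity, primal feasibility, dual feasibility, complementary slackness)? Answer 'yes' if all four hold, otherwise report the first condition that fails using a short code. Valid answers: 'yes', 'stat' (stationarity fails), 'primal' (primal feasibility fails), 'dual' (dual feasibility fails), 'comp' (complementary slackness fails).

Gradient of f: grad f(x) = Q x + c = (-4, -4)
Constraint values g_i(x) = a_i^T x - b_i:
  g_1((2, 1)) = -4
Stationarity residual: grad f(x) + sum_i lambda_i a_i = (0, 0)
  -> stationarity OK
Primal feasibility (all g_i <= 0): OK
Dual feasibility (all lambda_i >= 0): OK
Complementary slackness (lambda_i * g_i(x) = 0 for all i): FAILS

Verdict: the first failing condition is complementary_slackness -> comp.

comp


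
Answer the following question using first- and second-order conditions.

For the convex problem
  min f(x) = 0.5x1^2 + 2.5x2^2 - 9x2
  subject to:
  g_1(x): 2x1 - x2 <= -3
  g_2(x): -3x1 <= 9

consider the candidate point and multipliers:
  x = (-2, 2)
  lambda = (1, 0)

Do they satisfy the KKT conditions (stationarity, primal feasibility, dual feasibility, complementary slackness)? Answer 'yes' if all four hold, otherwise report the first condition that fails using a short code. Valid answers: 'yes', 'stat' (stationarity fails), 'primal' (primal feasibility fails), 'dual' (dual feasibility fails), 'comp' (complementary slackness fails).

Gradient of f: grad f(x) = Q x + c = (-2, 1)
Constraint values g_i(x) = a_i^T x - b_i:
  g_1((-2, 2)) = -3
  g_2((-2, 2)) = -3
Stationarity residual: grad f(x) + sum_i lambda_i a_i = (0, 0)
  -> stationarity OK
Primal feasibility (all g_i <= 0): OK
Dual feasibility (all lambda_i >= 0): OK
Complementary slackness (lambda_i * g_i(x) = 0 for all i): FAILS

Verdict: the first failing condition is complementary_slackness -> comp.

comp


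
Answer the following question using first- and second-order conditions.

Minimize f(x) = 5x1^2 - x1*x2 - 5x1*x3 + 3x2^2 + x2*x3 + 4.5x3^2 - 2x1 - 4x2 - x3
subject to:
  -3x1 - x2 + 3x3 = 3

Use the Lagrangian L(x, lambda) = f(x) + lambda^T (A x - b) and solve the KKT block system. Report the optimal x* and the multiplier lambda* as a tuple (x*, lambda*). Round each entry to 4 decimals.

Form the Lagrangian:
  L(x, lambda) = (1/2) x^T Q x + c^T x + lambda^T (A x - b)
Stationarity (grad_x L = 0): Q x + c + A^T lambda = 0.
Primal feasibility: A x = b.

This gives the KKT block system:
  [ Q   A^T ] [ x     ]   [-c ]
  [ A    0  ] [ lambda ] = [ b ]

Solving the linear system:
  x*      = (-0.1207, 0.0645, 0.9008)
  lambda* = (-2.5917)
  f(x*)   = 3.4289

x* = (-0.1207, 0.0645, 0.9008), lambda* = (-2.5917)


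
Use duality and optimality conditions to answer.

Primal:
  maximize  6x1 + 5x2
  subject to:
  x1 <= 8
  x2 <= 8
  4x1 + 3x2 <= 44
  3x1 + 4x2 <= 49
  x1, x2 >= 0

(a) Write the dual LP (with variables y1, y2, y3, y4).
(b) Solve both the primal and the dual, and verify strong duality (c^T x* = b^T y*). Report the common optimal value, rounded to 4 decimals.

The standard primal-dual pair for 'max c^T x s.t. A x <= b, x >= 0' is:
  Dual:  min b^T y  s.t.  A^T y >= c,  y >= 0.

So the dual LP is:
  minimize  8y1 + 8y2 + 44y3 + 49y4
  subject to:
    y1 + 4y3 + 3y4 >= 6
    y2 + 3y3 + 4y4 >= 5
    y1, y2, y3, y4 >= 0

Solving the primal: x* = (5, 8).
  primal value c^T x* = 70.
Solving the dual: y* = (0, 0.5, 1.5, 0).
  dual value b^T y* = 70.
Strong duality: c^T x* = b^T y*. Confirmed.

70


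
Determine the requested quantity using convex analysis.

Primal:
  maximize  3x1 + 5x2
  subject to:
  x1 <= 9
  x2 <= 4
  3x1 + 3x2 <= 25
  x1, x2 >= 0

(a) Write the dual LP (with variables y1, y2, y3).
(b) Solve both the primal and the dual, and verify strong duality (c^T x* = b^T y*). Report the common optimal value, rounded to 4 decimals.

The standard primal-dual pair for 'max c^T x s.t. A x <= b, x >= 0' is:
  Dual:  min b^T y  s.t.  A^T y >= c,  y >= 0.

So the dual LP is:
  minimize  9y1 + 4y2 + 25y3
  subject to:
    y1 + 3y3 >= 3
    y2 + 3y3 >= 5
    y1, y2, y3 >= 0

Solving the primal: x* = (4.3333, 4).
  primal value c^T x* = 33.
Solving the dual: y* = (0, 2, 1).
  dual value b^T y* = 33.
Strong duality: c^T x* = b^T y*. Confirmed.

33


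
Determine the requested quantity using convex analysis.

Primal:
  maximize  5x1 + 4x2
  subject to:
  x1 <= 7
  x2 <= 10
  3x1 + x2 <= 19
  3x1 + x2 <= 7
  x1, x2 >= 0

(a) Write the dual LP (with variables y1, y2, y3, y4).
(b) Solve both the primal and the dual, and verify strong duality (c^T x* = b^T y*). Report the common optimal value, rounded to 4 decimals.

The standard primal-dual pair for 'max c^T x s.t. A x <= b, x >= 0' is:
  Dual:  min b^T y  s.t.  A^T y >= c,  y >= 0.

So the dual LP is:
  minimize  7y1 + 10y2 + 19y3 + 7y4
  subject to:
    y1 + 3y3 + 3y4 >= 5
    y2 + y3 + y4 >= 4
    y1, y2, y3, y4 >= 0

Solving the primal: x* = (0, 7).
  primal value c^T x* = 28.
Solving the dual: y* = (0, 0, 0, 4).
  dual value b^T y* = 28.
Strong duality: c^T x* = b^T y*. Confirmed.

28


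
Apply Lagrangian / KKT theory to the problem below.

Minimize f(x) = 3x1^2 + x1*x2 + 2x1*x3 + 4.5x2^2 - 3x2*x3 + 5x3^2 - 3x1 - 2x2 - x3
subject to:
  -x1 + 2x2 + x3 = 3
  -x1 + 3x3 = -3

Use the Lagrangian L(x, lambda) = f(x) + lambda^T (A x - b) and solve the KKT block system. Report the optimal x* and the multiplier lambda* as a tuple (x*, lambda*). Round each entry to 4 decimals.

Form the Lagrangian:
  L(x, lambda) = (1/2) x^T Q x + c^T x + lambda^T (A x - b)
Stationarity (grad_x L = 0): Q x + c + A^T lambda = 0.
Primal feasibility: A x = b.

This gives the KKT block system:
  [ Q   A^T ] [ x     ]   [-c ]
  [ A    0  ] [ lambda ] = [ b ]

Solving the linear system:
  x*      = (0.2471, 2.0824, -0.9176)
  lambda* = (-9.8706, 8.6)
  f(x*)   = 25.7118

x* = (0.2471, 2.0824, -0.9176), lambda* = (-9.8706, 8.6)


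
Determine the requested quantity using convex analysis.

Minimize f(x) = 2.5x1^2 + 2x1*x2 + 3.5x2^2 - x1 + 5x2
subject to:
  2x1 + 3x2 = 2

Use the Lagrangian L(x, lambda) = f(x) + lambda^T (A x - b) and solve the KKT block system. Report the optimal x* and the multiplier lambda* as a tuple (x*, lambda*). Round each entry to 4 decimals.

Form the Lagrangian:
  L(x, lambda) = (1/2) x^T Q x + c^T x + lambda^T (A x - b)
Stationarity (grad_x L = 0): Q x + c + A^T lambda = 0.
Primal feasibility: A x = b.

This gives the KKT block system:
  [ Q   A^T ] [ x     ]   [-c ]
  [ A    0  ] [ lambda ] = [ b ]

Solving the linear system:
  x*      = (1.1224, -0.0816)
  lambda* = (-2.2245)
  f(x*)   = 1.4592

x* = (1.1224, -0.0816), lambda* = (-2.2245)


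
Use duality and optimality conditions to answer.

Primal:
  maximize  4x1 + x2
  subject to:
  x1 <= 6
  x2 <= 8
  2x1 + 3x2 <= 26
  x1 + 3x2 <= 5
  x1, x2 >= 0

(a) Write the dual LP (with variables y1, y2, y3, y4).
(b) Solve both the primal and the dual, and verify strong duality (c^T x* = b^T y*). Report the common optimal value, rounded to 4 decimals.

The standard primal-dual pair for 'max c^T x s.t. A x <= b, x >= 0' is:
  Dual:  min b^T y  s.t.  A^T y >= c,  y >= 0.

So the dual LP is:
  minimize  6y1 + 8y2 + 26y3 + 5y4
  subject to:
    y1 + 2y3 + y4 >= 4
    y2 + 3y3 + 3y4 >= 1
    y1, y2, y3, y4 >= 0

Solving the primal: x* = (5, 0).
  primal value c^T x* = 20.
Solving the dual: y* = (0, 0, 0, 4).
  dual value b^T y* = 20.
Strong duality: c^T x* = b^T y*. Confirmed.

20


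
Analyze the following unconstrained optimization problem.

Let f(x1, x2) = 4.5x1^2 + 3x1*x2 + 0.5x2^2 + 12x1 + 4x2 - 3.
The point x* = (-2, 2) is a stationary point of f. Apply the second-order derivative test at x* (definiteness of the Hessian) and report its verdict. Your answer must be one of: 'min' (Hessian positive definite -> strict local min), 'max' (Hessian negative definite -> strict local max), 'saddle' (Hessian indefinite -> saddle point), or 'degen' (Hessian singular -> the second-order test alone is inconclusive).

Compute the Hessian H = grad^2 f:
  H = [[9, 3], [3, 1]]
Verify stationarity: grad f(x*) = H x* + g = (0, 0).
Eigenvalues of H: 0, 10.
H has a zero eigenvalue (singular; positive semidefinite but not definite), so H is neither positive definite, negative definite, nor indefinite. The second-order test alone is inconclusive -> degen.
(Indeed, f is constant along the null direction of H through x*, so x* is not a strict local extremum.)

degen


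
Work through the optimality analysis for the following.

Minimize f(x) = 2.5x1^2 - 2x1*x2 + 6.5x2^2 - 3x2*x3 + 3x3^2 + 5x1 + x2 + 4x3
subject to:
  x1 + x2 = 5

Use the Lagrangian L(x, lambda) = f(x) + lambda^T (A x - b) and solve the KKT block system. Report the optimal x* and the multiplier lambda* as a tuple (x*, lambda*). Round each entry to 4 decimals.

Form the Lagrangian:
  L(x, lambda) = (1/2) x^T Q x + c^T x + lambda^T (A x - b)
Stationarity (grad_x L = 0): Q x + c + A^T lambda = 0.
Primal feasibility: A x = b.

This gives the KKT block system:
  [ Q   A^T ] [ x     ]   [-c ]
  [ A    0  ] [ lambda ] = [ b ]

Solving the linear system:
  x*      = (3.1951, 1.8049, 0.2358)
  lambda* = (-17.3659)
  f(x*)   = 52.7764

x* = (3.1951, 1.8049, 0.2358), lambda* = (-17.3659)


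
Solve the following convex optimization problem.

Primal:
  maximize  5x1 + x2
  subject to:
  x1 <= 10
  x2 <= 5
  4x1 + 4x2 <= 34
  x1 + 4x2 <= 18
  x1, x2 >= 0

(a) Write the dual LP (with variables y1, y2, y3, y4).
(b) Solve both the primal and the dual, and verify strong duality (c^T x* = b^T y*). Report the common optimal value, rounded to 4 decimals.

The standard primal-dual pair for 'max c^T x s.t. A x <= b, x >= 0' is:
  Dual:  min b^T y  s.t.  A^T y >= c,  y >= 0.

So the dual LP is:
  minimize  10y1 + 5y2 + 34y3 + 18y4
  subject to:
    y1 + 4y3 + y4 >= 5
    y2 + 4y3 + 4y4 >= 1
    y1, y2, y3, y4 >= 0

Solving the primal: x* = (8.5, 0).
  primal value c^T x* = 42.5.
Solving the dual: y* = (0, 0, 1.25, 0).
  dual value b^T y* = 42.5.
Strong duality: c^T x* = b^T y*. Confirmed.

42.5


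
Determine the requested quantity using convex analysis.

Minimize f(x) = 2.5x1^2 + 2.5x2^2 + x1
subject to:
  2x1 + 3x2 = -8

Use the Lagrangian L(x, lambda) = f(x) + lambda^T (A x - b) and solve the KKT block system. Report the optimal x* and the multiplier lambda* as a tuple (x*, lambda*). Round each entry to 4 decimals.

Form the Lagrangian:
  L(x, lambda) = (1/2) x^T Q x + c^T x + lambda^T (A x - b)
Stationarity (grad_x L = 0): Q x + c + A^T lambda = 0.
Primal feasibility: A x = b.

This gives the KKT block system:
  [ Q   A^T ] [ x     ]   [-c ]
  [ A    0  ] [ lambda ] = [ b ]

Solving the linear system:
  x*      = (-1.3692, -1.7538)
  lambda* = (2.9231)
  f(x*)   = 11.0077

x* = (-1.3692, -1.7538), lambda* = (2.9231)


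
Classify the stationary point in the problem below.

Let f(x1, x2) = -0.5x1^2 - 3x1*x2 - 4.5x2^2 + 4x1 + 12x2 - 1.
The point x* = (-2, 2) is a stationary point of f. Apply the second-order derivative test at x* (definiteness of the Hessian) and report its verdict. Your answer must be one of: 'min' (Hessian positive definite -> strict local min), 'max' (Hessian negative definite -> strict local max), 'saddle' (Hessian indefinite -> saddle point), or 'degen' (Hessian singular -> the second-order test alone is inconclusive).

Compute the Hessian H = grad^2 f:
  H = [[-1, -3], [-3, -9]]
Verify stationarity: grad f(x*) = H x* + g = (0, 0).
Eigenvalues of H: -10, 0.
H has a zero eigenvalue (singular; negative semidefinite but not definite), so H is neither positive definite, negative definite, nor indefinite. The second-order test alone is inconclusive -> degen.
(Indeed, f is constant along the null direction of H through x*, so x* is not a strict local extremum.)

degen


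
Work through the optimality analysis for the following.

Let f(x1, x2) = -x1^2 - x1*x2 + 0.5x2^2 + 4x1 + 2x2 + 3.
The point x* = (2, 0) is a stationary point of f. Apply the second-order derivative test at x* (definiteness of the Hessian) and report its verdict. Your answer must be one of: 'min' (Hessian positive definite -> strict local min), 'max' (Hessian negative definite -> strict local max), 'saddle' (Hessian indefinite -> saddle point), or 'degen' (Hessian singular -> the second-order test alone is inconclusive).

Compute the Hessian H = grad^2 f:
  H = [[-2, -1], [-1, 1]]
Verify stationarity: grad f(x*) = H x* + g = (0, 0).
Eigenvalues of H: -2.3028, 1.3028.
Eigenvalues have mixed signs, so H is indefinite -> x* is a saddle point.

saddle


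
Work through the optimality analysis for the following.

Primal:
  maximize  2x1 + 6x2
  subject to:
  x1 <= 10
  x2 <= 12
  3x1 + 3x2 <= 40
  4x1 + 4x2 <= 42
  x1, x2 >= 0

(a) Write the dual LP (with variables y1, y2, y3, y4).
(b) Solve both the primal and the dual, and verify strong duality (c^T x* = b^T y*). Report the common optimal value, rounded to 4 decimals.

The standard primal-dual pair for 'max c^T x s.t. A x <= b, x >= 0' is:
  Dual:  min b^T y  s.t.  A^T y >= c,  y >= 0.

So the dual LP is:
  minimize  10y1 + 12y2 + 40y3 + 42y4
  subject to:
    y1 + 3y3 + 4y4 >= 2
    y2 + 3y3 + 4y4 >= 6
    y1, y2, y3, y4 >= 0

Solving the primal: x* = (0, 10.5).
  primal value c^T x* = 63.
Solving the dual: y* = (0, 0, 0, 1.5).
  dual value b^T y* = 63.
Strong duality: c^T x* = b^T y*. Confirmed.

63


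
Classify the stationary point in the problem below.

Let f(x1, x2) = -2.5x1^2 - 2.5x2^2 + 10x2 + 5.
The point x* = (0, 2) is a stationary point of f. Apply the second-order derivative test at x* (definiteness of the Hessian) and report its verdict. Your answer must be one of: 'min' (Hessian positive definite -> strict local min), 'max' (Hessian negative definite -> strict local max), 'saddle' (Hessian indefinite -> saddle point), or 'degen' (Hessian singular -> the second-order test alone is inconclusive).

Compute the Hessian H = grad^2 f:
  H = [[-5, 0], [0, -5]]
Verify stationarity: grad f(x*) = H x* + g = (0, 0).
Eigenvalues of H: -5, -5.
Both eigenvalues < 0, so H is negative definite -> x* is a strict local max.

max


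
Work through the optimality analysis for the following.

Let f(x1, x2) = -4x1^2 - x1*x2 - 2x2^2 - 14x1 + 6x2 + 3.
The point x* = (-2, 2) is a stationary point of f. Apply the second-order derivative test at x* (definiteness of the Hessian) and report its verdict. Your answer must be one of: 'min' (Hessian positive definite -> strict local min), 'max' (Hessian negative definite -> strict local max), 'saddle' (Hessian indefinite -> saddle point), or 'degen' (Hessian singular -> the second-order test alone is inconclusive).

Compute the Hessian H = grad^2 f:
  H = [[-8, -1], [-1, -4]]
Verify stationarity: grad f(x*) = H x* + g = (0, 0).
Eigenvalues of H: -8.2361, -3.7639.
Both eigenvalues < 0, so H is negative definite -> x* is a strict local max.

max


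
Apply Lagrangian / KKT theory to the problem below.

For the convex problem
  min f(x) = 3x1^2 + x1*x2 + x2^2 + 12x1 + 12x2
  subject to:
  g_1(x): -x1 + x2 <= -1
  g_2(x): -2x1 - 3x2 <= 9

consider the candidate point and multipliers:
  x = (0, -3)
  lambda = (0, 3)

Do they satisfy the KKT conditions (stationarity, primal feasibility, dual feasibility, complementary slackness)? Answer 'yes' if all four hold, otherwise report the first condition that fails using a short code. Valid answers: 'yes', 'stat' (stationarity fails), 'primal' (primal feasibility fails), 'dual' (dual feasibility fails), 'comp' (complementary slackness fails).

Gradient of f: grad f(x) = Q x + c = (9, 6)
Constraint values g_i(x) = a_i^T x - b_i:
  g_1((0, -3)) = -2
  g_2((0, -3)) = 0
Stationarity residual: grad f(x) + sum_i lambda_i a_i = (3, -3)
  -> stationarity FAILS
Primal feasibility (all g_i <= 0): OK
Dual feasibility (all lambda_i >= 0): OK
Complementary slackness (lambda_i * g_i(x) = 0 for all i): OK

Verdict: the first failing condition is stationarity -> stat.

stat


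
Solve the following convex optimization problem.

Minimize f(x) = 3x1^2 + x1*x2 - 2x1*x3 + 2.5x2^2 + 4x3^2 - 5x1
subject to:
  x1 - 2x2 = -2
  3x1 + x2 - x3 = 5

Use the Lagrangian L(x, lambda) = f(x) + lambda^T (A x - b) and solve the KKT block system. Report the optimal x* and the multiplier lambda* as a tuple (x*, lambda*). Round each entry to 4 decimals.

Form the Lagrangian:
  L(x, lambda) = (1/2) x^T Q x + c^T x + lambda^T (A x - b)
Stationarity (grad_x L = 0): Q x + c + A^T lambda = 0.
Primal feasibility: A x = b.

This gives the KKT block system:
  [ Q   A^T ] [ x     ]   [-c ]
  [ A    0  ] [ lambda ] = [ b ]

Solving the linear system:
  x*      = (1.1436, 1.5718, 0.0027)
  lambda* = (3.3686, -2.2656)
  f(x*)   = 6.1734

x* = (1.1436, 1.5718, 0.0027), lambda* = (3.3686, -2.2656)


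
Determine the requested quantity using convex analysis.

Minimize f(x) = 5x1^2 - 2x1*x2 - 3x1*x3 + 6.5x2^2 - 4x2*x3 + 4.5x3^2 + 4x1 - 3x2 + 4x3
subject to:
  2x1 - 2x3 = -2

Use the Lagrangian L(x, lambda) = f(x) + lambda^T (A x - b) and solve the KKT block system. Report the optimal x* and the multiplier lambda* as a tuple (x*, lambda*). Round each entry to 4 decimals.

Form the Lagrangian:
  L(x, lambda) = (1/2) x^T Q x + c^T x + lambda^T (A x - b)
Stationarity (grad_x L = 0): Q x + c + A^T lambda = 0.
Primal feasibility: A x = b.

This gives the KKT block system:
  [ Q   A^T ] [ x     ]   [-c ]
  [ A    0  ] [ lambda ] = [ b ]

Solving the linear system:
  x*      = (-1.0526, 0.0526, -0.0526)
  lambda* = (3.2368)
  f(x*)   = 0.9474

x* = (-1.0526, 0.0526, -0.0526), lambda* = (3.2368)


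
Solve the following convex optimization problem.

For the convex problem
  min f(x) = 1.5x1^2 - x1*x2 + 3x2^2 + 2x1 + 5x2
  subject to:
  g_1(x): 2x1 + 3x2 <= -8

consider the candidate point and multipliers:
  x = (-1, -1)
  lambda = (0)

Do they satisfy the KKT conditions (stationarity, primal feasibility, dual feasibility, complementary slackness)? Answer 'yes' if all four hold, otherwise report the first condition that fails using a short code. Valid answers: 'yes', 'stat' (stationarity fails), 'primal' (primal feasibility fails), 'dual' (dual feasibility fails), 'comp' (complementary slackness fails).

Gradient of f: grad f(x) = Q x + c = (0, 0)
Constraint values g_i(x) = a_i^T x - b_i:
  g_1((-1, -1)) = 3
Stationarity residual: grad f(x) + sum_i lambda_i a_i = (0, 0)
  -> stationarity OK
Primal feasibility (all g_i <= 0): FAILS
Dual feasibility (all lambda_i >= 0): OK
Complementary slackness (lambda_i * g_i(x) = 0 for all i): OK

Verdict: the first failing condition is primal_feasibility -> primal.

primal


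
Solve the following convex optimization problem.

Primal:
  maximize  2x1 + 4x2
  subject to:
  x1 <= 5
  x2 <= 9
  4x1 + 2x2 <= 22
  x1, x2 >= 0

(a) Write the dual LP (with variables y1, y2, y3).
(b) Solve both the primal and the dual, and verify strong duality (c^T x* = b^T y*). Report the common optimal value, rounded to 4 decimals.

The standard primal-dual pair for 'max c^T x s.t. A x <= b, x >= 0' is:
  Dual:  min b^T y  s.t.  A^T y >= c,  y >= 0.

So the dual LP is:
  minimize  5y1 + 9y2 + 22y3
  subject to:
    y1 + 4y3 >= 2
    y2 + 2y3 >= 4
    y1, y2, y3 >= 0

Solving the primal: x* = (1, 9).
  primal value c^T x* = 38.
Solving the dual: y* = (0, 3, 0.5).
  dual value b^T y* = 38.
Strong duality: c^T x* = b^T y*. Confirmed.

38


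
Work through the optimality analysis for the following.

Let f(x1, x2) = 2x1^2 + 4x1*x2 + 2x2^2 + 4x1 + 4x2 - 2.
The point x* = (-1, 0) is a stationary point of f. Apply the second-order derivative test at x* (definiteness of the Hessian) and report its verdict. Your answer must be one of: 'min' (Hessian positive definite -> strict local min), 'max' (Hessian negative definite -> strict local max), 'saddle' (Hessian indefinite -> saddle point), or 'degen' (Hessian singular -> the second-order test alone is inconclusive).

Compute the Hessian H = grad^2 f:
  H = [[4, 4], [4, 4]]
Verify stationarity: grad f(x*) = H x* + g = (0, 0).
Eigenvalues of H: 0, 8.
H has a zero eigenvalue (singular; positive semidefinite but not definite), so H is neither positive definite, negative definite, nor indefinite. The second-order test alone is inconclusive -> degen.
(Indeed, f is constant along the null direction of H through x*, so x* is not a strict local extremum.)

degen


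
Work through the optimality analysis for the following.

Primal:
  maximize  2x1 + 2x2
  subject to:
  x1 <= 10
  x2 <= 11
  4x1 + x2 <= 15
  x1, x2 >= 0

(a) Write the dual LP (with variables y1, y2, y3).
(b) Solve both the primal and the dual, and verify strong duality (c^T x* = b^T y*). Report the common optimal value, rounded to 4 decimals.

The standard primal-dual pair for 'max c^T x s.t. A x <= b, x >= 0' is:
  Dual:  min b^T y  s.t.  A^T y >= c,  y >= 0.

So the dual LP is:
  minimize  10y1 + 11y2 + 15y3
  subject to:
    y1 + 4y3 >= 2
    y2 + y3 >= 2
    y1, y2, y3 >= 0

Solving the primal: x* = (1, 11).
  primal value c^T x* = 24.
Solving the dual: y* = (0, 1.5, 0.5).
  dual value b^T y* = 24.
Strong duality: c^T x* = b^T y*. Confirmed.

24


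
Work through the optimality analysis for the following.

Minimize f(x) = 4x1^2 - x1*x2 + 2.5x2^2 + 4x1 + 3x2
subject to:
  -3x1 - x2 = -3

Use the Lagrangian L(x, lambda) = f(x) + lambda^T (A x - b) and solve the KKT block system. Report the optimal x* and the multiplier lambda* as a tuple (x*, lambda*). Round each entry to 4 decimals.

Form the Lagrangian:
  L(x, lambda) = (1/2) x^T Q x + c^T x + lambda^T (A x - b)
Stationarity (grad_x L = 0): Q x + c + A^T lambda = 0.
Primal feasibility: A x = b.

This gives the KKT block system:
  [ Q   A^T ] [ x     ]   [-c ]
  [ A    0  ] [ lambda ] = [ b ]

Solving the linear system:
  x*      = (0.8983, 0.3051)
  lambda* = (3.6271)
  f(x*)   = 7.6949

x* = (0.8983, 0.3051), lambda* = (3.6271)


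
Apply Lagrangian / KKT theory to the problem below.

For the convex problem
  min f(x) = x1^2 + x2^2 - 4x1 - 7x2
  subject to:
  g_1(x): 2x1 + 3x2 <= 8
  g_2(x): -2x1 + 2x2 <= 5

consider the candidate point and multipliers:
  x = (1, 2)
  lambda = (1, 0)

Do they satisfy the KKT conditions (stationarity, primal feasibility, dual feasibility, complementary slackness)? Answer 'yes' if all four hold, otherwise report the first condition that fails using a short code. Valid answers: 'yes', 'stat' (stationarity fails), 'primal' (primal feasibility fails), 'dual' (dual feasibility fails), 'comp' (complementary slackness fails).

Gradient of f: grad f(x) = Q x + c = (-2, -3)
Constraint values g_i(x) = a_i^T x - b_i:
  g_1((1, 2)) = 0
  g_2((1, 2)) = -3
Stationarity residual: grad f(x) + sum_i lambda_i a_i = (0, 0)
  -> stationarity OK
Primal feasibility (all g_i <= 0): OK
Dual feasibility (all lambda_i >= 0): OK
Complementary slackness (lambda_i * g_i(x) = 0 for all i): OK

Verdict: yes, KKT holds.

yes


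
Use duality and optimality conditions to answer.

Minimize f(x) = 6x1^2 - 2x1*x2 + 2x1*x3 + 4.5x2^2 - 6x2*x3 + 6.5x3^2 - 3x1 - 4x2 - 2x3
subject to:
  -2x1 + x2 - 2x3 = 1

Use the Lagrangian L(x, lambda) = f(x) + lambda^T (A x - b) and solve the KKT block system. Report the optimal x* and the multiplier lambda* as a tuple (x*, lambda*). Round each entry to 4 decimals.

Form the Lagrangian:
  L(x, lambda) = (1/2) x^T Q x + c^T x + lambda^T (A x - b)
Stationarity (grad_x L = 0): Q x + c + A^T lambda = 0.
Primal feasibility: A x = b.

This gives the KKT block system:
  [ Q   A^T ] [ x     ]   [-c ]
  [ A    0  ] [ lambda ] = [ b ]

Solving the linear system:
  x*      = (-0.157, 0.8023, 0.0581)
  lambda* = (-3.186)
  f(x*)   = 0.1657

x* = (-0.157, 0.8023, 0.0581), lambda* = (-3.186)


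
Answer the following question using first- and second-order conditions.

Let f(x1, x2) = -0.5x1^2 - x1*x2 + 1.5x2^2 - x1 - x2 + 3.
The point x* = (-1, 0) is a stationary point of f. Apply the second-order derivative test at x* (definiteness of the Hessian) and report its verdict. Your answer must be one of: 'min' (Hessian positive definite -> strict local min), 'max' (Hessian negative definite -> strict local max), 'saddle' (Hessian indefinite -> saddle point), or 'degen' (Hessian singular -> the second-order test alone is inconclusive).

Compute the Hessian H = grad^2 f:
  H = [[-1, -1], [-1, 3]]
Verify stationarity: grad f(x*) = H x* + g = (0, 0).
Eigenvalues of H: -1.2361, 3.2361.
Eigenvalues have mixed signs, so H is indefinite -> x* is a saddle point.

saddle


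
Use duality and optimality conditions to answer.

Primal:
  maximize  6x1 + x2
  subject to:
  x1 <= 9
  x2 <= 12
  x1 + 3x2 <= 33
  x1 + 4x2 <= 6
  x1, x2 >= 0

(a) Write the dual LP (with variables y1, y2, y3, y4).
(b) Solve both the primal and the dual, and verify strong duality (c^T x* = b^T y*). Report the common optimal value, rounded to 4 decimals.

The standard primal-dual pair for 'max c^T x s.t. A x <= b, x >= 0' is:
  Dual:  min b^T y  s.t.  A^T y >= c,  y >= 0.

So the dual LP is:
  minimize  9y1 + 12y2 + 33y3 + 6y4
  subject to:
    y1 + y3 + y4 >= 6
    y2 + 3y3 + 4y4 >= 1
    y1, y2, y3, y4 >= 0

Solving the primal: x* = (6, 0).
  primal value c^T x* = 36.
Solving the dual: y* = (0, 0, 0, 6).
  dual value b^T y* = 36.
Strong duality: c^T x* = b^T y*. Confirmed.

36
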